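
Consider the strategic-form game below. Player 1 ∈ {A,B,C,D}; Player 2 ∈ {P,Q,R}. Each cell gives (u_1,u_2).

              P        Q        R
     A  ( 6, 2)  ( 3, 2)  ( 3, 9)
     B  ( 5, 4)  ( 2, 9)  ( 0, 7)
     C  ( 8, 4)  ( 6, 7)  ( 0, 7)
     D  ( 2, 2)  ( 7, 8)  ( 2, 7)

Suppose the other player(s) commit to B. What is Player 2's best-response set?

argmax u_2 = {Q}

u_2(P vs B) = 4
u_2(Q vs B) = 9
u_2(R vs B) = 7
max payoff 9 at {Q}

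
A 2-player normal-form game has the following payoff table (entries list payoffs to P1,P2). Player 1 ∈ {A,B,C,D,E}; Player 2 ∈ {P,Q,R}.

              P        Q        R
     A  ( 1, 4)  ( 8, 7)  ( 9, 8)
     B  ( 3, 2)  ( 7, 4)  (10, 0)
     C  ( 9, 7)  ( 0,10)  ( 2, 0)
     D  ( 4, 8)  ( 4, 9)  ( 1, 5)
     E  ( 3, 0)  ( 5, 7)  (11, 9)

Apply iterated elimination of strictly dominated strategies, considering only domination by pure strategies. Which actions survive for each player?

P2 drop P (Q beats it: A:7>4 B:4>2 C:10>7 D:9>8 E:7>0)
P1 drop C (A beats it: Q:8>0 R:9>2)
P1 drop D (A beats it: Q:8>4 R:9>1)
P1→{A,B,E} P2→{Q,R}

Survivors P1:{A,B,E} P2:{Q,R}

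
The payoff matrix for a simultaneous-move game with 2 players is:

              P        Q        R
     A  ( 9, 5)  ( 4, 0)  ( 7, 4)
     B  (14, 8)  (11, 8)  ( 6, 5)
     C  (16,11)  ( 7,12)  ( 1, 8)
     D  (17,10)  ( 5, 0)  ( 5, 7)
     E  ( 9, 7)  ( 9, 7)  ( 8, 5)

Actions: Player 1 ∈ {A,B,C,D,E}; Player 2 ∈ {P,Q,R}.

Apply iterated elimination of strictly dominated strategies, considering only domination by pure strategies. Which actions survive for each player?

Remaining: P1:{B,C,D} P2:{P,Q}

P2 drop R (P beats it: A:5>4 B:8>5 C:11>8 D:10>7 E:7>5)
P1 drop A (B beats it: P:14>9 Q:11>4)
P1 drop E (B beats it: P:14>9 Q:11>9)
P1→{B,C,D} P2→{P,Q}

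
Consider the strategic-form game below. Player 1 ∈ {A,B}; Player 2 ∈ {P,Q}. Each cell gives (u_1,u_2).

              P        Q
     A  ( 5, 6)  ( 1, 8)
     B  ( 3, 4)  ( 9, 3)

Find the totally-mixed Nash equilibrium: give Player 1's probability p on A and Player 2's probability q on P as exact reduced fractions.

P1 mixes 1/3 on A; P2 mixes 4/5 on P

P1 indiff ⇒ q·5+(1-q)·1 = q·3+(1-q)·9 ⇒ q(2) = (1-q)(8) ⇒ q = 4/5
P2 indiff ⇒ p·6+(1-p)·4 = p·8+(1-p)·3 ⇒ p(-2) = (1-p)(-1) ⇒ p = 1/3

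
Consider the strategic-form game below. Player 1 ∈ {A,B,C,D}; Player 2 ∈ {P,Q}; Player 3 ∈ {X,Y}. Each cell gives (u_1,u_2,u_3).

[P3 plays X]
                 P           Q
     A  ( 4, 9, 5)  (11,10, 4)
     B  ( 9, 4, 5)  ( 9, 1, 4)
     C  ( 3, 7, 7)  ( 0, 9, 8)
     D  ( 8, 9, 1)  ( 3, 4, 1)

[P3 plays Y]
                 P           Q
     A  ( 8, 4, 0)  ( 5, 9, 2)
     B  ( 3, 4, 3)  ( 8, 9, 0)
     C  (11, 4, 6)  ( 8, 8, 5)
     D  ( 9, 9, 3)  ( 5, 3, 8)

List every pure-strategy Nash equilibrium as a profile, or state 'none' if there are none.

(A,P,X): not NE [P1→B gives 9>4; P2→Q gives 10>9]
(A,P,Y): not NE [P1→C gives 11>8; P2→Q gives 9>4; P3→X gives 5>0]
(A,Q,X): NE
(A,Q,Y): not NE [P1→C gives 8>5; P3→X gives 4>2]
(B,P,X): NE
(B,P,Y): not NE [P1→C gives 11>3; P2→Q gives 9>4; P3→X gives 5>3]
(B,Q,X): not NE [P1→A gives 11>9; P2→P gives 4>1]
(B,Q,Y): not NE [P3→X gives 4>0]
(C,P,X): not NE [P1→B gives 9>3; P2→Q gives 9>7]
(C,P,Y): not NE [P2→Q gives 8>4; P3→X gives 7>6]
(C,Q,X): not NE [P1→A gives 11>0]
(C,Q,Y): not NE [P3→X gives 8>5]
(D,P,X): not NE [P1→B gives 9>8; P3→Y gives 3>1]
(D,P,Y): not NE [P1→C gives 11>9]
(D,Q,X): not NE [P1→A gives 11>3; P2→P gives 9>4; P3→Y gives 8>1]
(D,Q,Y): not NE [P1→C gives 8>5; P2→P gives 9>3]

PSNE = {(A,Q,X), (B,P,X)}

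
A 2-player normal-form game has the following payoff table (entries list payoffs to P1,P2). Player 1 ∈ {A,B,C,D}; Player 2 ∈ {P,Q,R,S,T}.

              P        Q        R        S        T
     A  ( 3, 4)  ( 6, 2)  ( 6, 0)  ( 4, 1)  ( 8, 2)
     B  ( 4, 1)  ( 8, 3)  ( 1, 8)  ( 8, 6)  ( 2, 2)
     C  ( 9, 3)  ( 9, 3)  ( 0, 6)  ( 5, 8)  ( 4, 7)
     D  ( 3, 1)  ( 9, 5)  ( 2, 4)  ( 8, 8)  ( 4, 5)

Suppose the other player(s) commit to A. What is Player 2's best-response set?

u_2(P vs A) = 4
u_2(Q vs A) = 2
u_2(R vs A) = 0
u_2(S vs A) = 1
u_2(T vs A) = 2
max payoff 4 at {P}

P2 best: {P}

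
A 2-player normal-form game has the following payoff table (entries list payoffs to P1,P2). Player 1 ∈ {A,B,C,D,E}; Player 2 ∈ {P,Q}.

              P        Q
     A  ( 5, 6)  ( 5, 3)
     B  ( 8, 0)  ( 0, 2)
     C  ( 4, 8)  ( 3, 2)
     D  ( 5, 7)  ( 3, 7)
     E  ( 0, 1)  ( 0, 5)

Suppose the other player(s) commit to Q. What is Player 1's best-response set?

u_1(A vs Q) = 5
u_1(B vs Q) = 0
u_1(C vs Q) = 3
u_1(D vs Q) = 3
u_1(E vs Q) = 0
max payoff 5 at {A}

P1 best: {A}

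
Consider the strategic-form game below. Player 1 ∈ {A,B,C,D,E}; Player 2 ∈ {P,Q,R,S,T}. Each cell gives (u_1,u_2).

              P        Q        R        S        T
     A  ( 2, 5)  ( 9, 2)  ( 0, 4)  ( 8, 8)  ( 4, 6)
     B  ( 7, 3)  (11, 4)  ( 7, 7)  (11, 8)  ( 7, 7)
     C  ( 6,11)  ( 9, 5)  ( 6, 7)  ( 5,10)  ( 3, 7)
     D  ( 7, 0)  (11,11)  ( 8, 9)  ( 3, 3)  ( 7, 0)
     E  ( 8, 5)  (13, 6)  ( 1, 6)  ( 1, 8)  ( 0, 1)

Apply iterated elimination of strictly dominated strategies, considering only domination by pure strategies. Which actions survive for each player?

P1 drop A (B beats it: P:7>2 Q:11>9 R:7>0 S:11>8 T:7>4)
P1 drop C (B beats it: P:7>6 Q:11>9 R:7>6 S:11>5 T:7>3)
P2 drop P (Q beats it: B:4>3 D:11>0 E:6>5)
P2 drop T (S beats it: B:8>7 D:3>0 E:8>1)
P1→{B,D,E} P2→{Q,R,S}

IESDS → P1:{B,D,E} P2:{Q,R,S}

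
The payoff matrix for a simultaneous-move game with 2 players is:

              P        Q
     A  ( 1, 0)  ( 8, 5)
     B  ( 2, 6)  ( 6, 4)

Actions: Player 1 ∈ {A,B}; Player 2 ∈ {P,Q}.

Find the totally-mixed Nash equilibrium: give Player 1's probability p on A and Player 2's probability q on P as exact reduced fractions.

(p,q) = (2/7, 2/3)

P1 indiff ⇒ q·1+(1-q)·8 = q·2+(1-q)·6 ⇒ q(-1) = (1-q)(-2) ⇒ q = 2/3
P2 indiff ⇒ p·0+(1-p)·6 = p·5+(1-p)·4 ⇒ p(-5) = (1-p)(-2) ⇒ p = 2/7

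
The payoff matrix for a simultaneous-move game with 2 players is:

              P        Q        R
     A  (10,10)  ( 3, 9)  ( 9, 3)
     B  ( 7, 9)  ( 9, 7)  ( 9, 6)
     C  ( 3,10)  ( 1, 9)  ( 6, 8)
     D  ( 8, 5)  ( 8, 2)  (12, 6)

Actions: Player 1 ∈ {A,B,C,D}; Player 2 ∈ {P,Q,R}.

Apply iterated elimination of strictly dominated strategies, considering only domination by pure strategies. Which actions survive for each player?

P1 drop C (A beats it: P:10>3 Q:3>1 R:9>6)
P2 drop Q (P beats it: A:10>9 B:9>7 D:5>2)
P1 drop B (D beats it: P:8>7 R:12>9)
P1→{A,D} P2→{P,R}

Survivors P1:{A,D} P2:{P,R}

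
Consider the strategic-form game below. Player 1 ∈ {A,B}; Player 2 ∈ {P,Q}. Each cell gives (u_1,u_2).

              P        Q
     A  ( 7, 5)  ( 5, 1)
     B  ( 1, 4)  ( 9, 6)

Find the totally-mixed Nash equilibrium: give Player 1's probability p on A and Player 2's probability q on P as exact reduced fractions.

(p,q) = (1/3, 2/5)

P1 indiff ⇒ q·7+(1-q)·5 = q·1+(1-q)·9 ⇒ q(6) = (1-q)(4) ⇒ q = 2/5
P2 indiff ⇒ p·5+(1-p)·4 = p·1+(1-p)·6 ⇒ p(4) = (1-p)(2) ⇒ p = 1/3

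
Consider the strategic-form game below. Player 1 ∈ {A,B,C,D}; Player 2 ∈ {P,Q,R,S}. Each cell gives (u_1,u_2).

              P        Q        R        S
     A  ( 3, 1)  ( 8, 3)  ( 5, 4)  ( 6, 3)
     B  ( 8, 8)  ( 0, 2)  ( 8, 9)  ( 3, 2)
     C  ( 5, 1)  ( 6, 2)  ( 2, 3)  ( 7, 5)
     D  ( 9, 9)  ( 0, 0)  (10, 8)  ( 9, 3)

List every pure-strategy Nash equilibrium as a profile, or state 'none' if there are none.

(A,P): not NE [P1→D gives 9>3; P2→R gives 4>1]
(A,Q): not NE [P2→R gives 4>3]
(A,R): not NE [P1→D gives 10>5]
(A,S): not NE [P1→D gives 9>6; P2→R gives 4>3]
(B,P): not NE [P1→D gives 9>8; P2→R gives 9>8]
(B,Q): not NE [P1→A gives 8>0; P2→R gives 9>2]
(B,R): not NE [P1→D gives 10>8]
(B,S): not NE [P1→D gives 9>3; P2→R gives 9>2]
(C,P): not NE [P1→D gives 9>5; P2→S gives 5>1]
(C,Q): not NE [P1→A gives 8>6; P2→S gives 5>2]
(C,R): not NE [P1→D gives 10>2; P2→S gives 5>3]
(C,S): not NE [P1→D gives 9>7]
(D,P): NE
(D,Q): not NE [P1→A gives 8>0; P2→P gives 9>0]
(D,R): not NE [P2→P gives 9>8]
(D,S): not NE [P2→P gives 9>3]

Nash profiles: (D,P)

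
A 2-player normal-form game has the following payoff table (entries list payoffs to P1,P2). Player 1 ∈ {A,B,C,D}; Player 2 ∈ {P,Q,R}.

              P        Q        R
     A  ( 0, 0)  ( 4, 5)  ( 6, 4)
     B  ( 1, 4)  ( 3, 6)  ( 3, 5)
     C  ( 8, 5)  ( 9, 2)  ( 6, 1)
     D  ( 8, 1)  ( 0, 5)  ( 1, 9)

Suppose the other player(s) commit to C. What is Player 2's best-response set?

argmax u_2 = {P}

u_2(P vs C) = 5
u_2(Q vs C) = 2
u_2(R vs C) = 1
max payoff 5 at {P}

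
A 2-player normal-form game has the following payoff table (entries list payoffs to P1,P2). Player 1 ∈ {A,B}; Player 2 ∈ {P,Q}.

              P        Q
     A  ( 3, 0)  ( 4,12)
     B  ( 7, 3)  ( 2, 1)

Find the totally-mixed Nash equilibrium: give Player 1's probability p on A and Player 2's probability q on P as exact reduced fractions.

P1 indiff ⇒ q·3+(1-q)·4 = q·7+(1-q)·2 ⇒ q(-4) = (1-q)(-2) ⇒ q = 1/3
P2 indiff ⇒ p·0+(1-p)·3 = p·12+(1-p)·1 ⇒ p(-12) = (1-p)(-2) ⇒ p = 1/7

(p,q) = (1/7, 1/3)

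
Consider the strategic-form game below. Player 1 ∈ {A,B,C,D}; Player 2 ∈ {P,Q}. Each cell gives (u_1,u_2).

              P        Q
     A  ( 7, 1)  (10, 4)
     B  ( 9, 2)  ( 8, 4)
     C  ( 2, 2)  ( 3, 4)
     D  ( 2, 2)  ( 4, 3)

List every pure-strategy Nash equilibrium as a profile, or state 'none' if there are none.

(A,P): not NE [P1→B gives 9>7; P2→Q gives 4>1]
(A,Q): NE
(B,P): not NE [P2→Q gives 4>2]
(B,Q): not NE [P1→A gives 10>8]
(C,P): not NE [P1→B gives 9>2; P2→Q gives 4>2]
(C,Q): not NE [P1→A gives 10>3]
(D,P): not NE [P1→B gives 9>2; P2→Q gives 3>2]
(D,Q): not NE [P1→A gives 10>4]

PSNE = {(A,Q)}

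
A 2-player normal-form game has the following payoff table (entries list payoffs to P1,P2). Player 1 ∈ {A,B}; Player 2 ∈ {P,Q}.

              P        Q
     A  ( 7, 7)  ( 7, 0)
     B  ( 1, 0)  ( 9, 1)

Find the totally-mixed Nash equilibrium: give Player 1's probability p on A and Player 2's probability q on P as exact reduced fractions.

(p,q) = (1/8, 1/4)

P1 indiff ⇒ q·7+(1-q)·7 = q·1+(1-q)·9 ⇒ q(6) = (1-q)(2) ⇒ q = 1/4
P2 indiff ⇒ p·7+(1-p)·0 = p·0+(1-p)·1 ⇒ p(7) = (1-p)(1) ⇒ p = 1/8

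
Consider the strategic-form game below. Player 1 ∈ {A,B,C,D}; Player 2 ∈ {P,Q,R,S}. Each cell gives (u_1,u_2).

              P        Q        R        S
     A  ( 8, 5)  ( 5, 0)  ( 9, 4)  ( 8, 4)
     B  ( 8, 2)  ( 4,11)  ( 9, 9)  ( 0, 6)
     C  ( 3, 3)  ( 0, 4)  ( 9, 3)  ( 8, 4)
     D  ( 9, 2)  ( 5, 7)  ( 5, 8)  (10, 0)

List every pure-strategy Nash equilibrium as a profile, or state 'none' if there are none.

(A,P): not NE [P1→D gives 9>8]
(A,Q): not NE [P2→P gives 5>0]
(A,R): not NE [P2→P gives 5>4]
(A,S): not NE [P1→D gives 10>8; P2→P gives 5>4]
(B,P): not NE [P1→D gives 9>8; P2→Q gives 11>2]
(B,Q): not NE [P1→D gives 5>4]
(B,R): not NE [P2→Q gives 11>9]
(B,S): not NE [P1→D gives 10>0; P2→Q gives 11>6]
(C,P): not NE [P1→D gives 9>3; P2→S gives 4>3]
(C,Q): not NE [P1→D gives 5>0]
(C,R): not NE [P2→S gives 4>3]
(C,S): not NE [P1→D gives 10>8]
(D,P): not NE [P2→R gives 8>2]
(D,Q): not NE [P2→R gives 8>7]
(D,R): not NE [P1→C gives 9>5]
(D,S): not NE [P2→R gives 8>0]

No pure NE.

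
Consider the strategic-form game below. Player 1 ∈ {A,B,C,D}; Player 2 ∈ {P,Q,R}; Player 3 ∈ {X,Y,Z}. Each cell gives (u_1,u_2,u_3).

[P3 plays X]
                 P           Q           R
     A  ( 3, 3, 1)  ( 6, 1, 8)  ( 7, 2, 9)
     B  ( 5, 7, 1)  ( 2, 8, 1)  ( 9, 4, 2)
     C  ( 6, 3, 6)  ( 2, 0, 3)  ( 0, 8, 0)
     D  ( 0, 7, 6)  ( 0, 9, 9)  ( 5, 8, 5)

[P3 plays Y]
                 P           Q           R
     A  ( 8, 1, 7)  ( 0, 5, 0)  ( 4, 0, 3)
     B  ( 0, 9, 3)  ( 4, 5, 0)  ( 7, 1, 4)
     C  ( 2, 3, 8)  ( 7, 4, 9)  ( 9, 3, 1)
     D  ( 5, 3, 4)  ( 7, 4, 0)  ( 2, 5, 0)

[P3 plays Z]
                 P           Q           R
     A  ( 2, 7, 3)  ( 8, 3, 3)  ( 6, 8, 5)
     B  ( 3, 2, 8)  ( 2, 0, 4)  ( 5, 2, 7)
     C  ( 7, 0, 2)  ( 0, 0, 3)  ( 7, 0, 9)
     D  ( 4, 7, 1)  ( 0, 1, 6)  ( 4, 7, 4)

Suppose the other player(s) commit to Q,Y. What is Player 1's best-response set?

u_1(A vs Q,Y) = 0
u_1(B vs Q,Y) = 4
u_1(C vs Q,Y) = 7
u_1(D vs Q,Y) = 7
max payoff 7 at {C,D}

BR_1 = {C,D}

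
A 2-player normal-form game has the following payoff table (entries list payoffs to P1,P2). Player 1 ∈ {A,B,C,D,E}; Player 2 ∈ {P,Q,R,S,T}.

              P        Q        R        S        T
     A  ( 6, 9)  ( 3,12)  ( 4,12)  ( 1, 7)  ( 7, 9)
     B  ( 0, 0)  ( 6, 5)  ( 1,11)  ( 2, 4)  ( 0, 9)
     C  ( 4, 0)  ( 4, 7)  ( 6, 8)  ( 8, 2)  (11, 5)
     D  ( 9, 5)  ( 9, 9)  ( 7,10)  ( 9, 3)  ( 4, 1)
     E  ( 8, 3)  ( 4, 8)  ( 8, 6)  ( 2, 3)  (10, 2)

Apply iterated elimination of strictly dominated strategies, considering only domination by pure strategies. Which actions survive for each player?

Survivors P1:{D,E} P2:{Q,R}

P1 drop A (E beats it: P:8>6 Q:4>3 R:8>4 S:2>1 T:10>7)
P1 drop B (D beats it: P:9>0 Q:9>6 R:7>1 S:9>2 T:4>0)
P2 drop P (Q beats it: C:7>0 D:9>5 E:8>3)
P2 drop S (Q beats it: C:7>2 D:9>3 E:8>3)
P2 drop T (Q beats it: C:7>5 D:9>1 E:8>2)
P1 drop C (D beats it: Q:9>4 R:7>6)
P1→{D,E} P2→{Q,R}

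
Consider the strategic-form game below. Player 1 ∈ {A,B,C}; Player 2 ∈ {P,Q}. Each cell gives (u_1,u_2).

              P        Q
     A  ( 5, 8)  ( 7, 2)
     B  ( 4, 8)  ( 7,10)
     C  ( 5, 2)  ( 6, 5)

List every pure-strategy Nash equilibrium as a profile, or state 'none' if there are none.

(A,P): NE
(A,Q): not NE [P2→P gives 8>2]
(B,P): not NE [P1→C gives 5>4; P2→Q gives 10>8]
(B,Q): NE
(C,P): not NE [P2→Q gives 5>2]
(C,Q): not NE [P1→B gives 7>6]

Nash profiles: (A,P), (B,Q)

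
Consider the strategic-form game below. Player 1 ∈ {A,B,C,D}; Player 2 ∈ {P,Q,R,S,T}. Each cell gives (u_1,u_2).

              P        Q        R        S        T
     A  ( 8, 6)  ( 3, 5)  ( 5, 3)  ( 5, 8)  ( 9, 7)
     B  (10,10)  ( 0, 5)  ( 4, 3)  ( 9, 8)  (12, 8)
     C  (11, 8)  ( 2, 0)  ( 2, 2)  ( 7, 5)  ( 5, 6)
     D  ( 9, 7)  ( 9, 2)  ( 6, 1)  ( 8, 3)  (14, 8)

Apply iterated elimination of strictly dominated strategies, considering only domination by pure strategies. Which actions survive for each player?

P1 drop A (D beats it: P:9>8 Q:9>3 R:6>5 S:8>5 T:14>9)
P2 drop Q (P beats it: B:10>5 C:8>0 D:7>2)
P2 drop R (P beats it: B:10>3 C:8>2 D:7>1)
P2 drop S (P beats it: B:10>8 C:8>5 D:7>3)
P1→{B,C,D} P2→{P,T}

Remaining: P1:{B,C,D} P2:{P,T}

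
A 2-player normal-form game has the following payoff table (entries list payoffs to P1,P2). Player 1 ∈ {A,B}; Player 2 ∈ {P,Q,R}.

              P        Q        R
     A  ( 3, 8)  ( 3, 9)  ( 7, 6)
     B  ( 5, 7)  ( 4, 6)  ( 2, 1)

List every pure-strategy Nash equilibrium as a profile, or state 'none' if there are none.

PSNE = {(B,P)}

(A,P): not NE [P1→B gives 5>3; P2→Q gives 9>8]
(A,Q): not NE [P1→B gives 4>3]
(A,R): not NE [P2→Q gives 9>6]
(B,P): NE
(B,Q): not NE [P2→P gives 7>6]
(B,R): not NE [P1→A gives 7>2; P2→P gives 7>1]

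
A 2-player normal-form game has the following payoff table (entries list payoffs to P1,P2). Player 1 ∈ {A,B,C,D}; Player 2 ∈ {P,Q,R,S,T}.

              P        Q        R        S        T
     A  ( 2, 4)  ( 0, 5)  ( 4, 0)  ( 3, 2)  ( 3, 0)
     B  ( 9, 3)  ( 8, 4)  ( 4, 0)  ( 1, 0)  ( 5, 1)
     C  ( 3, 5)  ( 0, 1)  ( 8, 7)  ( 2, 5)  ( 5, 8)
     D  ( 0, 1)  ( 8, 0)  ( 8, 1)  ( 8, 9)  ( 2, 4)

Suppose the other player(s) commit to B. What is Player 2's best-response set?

P2 best: {Q}

u_2(P vs B) = 3
u_2(Q vs B) = 4
u_2(R vs B) = 0
u_2(S vs B) = 0
u_2(T vs B) = 1
max payoff 4 at {Q}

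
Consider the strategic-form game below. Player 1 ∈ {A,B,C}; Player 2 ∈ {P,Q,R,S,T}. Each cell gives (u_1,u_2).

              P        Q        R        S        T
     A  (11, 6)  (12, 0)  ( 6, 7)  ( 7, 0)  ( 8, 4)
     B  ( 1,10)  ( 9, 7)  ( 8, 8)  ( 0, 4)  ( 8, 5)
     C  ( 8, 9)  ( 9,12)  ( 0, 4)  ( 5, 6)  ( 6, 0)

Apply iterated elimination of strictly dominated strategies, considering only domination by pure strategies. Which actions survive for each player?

P1 drop C (A beats it: P:11>8 Q:12>9 R:6>0 S:7>5 T:8>6)
P2 drop Q (P beats it: A:6>0 B:10>7)
P2 drop S (P beats it: A:6>0 B:10>4)
P2 drop T (P beats it: A:6>4 B:10>5)
P1→{A,B} P2→{P,R}

IESDS → P1:{A,B} P2:{P,R}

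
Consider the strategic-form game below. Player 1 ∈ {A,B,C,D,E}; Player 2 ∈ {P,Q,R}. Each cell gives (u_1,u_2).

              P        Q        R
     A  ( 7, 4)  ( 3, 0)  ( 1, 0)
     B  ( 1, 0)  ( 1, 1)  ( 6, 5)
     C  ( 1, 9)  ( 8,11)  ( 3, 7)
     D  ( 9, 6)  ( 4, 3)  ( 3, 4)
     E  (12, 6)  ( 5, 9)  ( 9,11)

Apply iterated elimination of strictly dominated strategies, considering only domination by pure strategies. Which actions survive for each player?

P1 drop A (D beats it: P:9>7 Q:4>3 R:3>1)
P1 drop B (E beats it: P:12>1 Q:5>1 R:9>6)
P1 drop D (E beats it: P:12>9 Q:5>4 R:9>3)
P2 drop P (Q beats it: C:11>9 E:9>6)
P1→{C,E} P2→{Q,R}

Remaining: P1:{C,E} P2:{Q,R}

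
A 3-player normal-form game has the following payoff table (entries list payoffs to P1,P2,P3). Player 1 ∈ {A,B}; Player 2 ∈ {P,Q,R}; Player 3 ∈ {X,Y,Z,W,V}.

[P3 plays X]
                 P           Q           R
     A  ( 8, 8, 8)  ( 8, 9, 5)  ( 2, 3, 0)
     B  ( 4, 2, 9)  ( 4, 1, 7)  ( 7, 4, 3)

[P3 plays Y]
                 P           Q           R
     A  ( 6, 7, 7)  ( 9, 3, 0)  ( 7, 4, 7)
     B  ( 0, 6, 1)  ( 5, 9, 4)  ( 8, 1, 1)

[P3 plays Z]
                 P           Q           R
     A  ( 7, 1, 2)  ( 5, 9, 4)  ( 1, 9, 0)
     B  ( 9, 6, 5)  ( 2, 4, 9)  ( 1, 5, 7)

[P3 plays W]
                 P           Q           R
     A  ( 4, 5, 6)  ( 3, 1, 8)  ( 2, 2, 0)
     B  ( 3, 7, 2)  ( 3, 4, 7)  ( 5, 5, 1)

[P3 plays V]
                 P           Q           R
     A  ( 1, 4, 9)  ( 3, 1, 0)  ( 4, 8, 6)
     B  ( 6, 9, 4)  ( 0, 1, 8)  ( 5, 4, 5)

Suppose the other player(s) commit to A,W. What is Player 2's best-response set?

argmax u_2 = {P}

u_2(P vs A,W) = 5
u_2(Q vs A,W) = 1
u_2(R vs A,W) = 2
max payoff 5 at {P}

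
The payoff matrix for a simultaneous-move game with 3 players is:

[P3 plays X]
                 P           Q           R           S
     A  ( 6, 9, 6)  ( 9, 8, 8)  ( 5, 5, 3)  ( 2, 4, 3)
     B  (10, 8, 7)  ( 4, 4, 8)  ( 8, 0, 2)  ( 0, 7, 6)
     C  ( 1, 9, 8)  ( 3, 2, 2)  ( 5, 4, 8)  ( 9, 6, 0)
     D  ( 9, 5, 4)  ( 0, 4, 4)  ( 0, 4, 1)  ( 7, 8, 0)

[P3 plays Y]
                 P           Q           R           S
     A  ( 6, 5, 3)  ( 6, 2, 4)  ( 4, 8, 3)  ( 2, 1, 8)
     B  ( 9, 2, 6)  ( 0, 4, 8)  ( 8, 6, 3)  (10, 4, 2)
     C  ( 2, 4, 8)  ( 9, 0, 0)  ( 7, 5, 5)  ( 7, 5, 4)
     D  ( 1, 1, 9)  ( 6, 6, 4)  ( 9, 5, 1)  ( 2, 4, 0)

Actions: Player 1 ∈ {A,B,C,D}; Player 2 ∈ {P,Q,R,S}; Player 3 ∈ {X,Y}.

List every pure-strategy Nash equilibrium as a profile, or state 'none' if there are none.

PSNE = {(B,P,X)}

(A,P,X): not NE [P1→B gives 10>6]
(A,P,Y): not NE [P1→B gives 9>6; P2→R gives 8>5; P3→X gives 6>3]
(A,Q,X): not NE [P2→P gives 9>8]
(A,Q,Y): not NE [P1→C gives 9>6; P2→R gives 8>2; P3→X gives 8>4]
(A,R,X): not NE [P1→B gives 8>5; P2→P gives 9>5]
(A,R,Y): not NE [P1→D gives 9>4]
(A,S,X): not NE [P1→C gives 9>2; P2→P gives 9>4; P3→Y gives 8>3]
(A,S,Y): not NE [P1→B gives 10>2; P2→R gives 8>1]
(B,P,X): NE
(B,P,Y): not NE [P2→R gives 6>2; P3→X gives 7>6]
(B,Q,X): not NE [P1→A gives 9>4; P2→P gives 8>4]
(B,Q,Y): not NE [P1→C gives 9>0; P2→R gives 6>4]
(B,R,X): not NE [P2→P gives 8>0; P3→Y gives 3>2]
(B,R,Y): not NE [P1→D gives 9>8]
(B,S,X): not NE [P1→C gives 9>0; P2→P gives 8>7]
(B,S,Y): not NE [P2→R gives 6>4; P3→X gives 6>2]
(C,P,X): not NE [P1→B gives 10>1]
(C,P,Y): not NE [P1→B gives 9>2; P2→S gives 5>4]
(C,Q,X): not NE [P1→A gives 9>3; P2→P gives 9>2]
(C,Q,Y): not NE [P2→S gives 5>0; P3→X gives 2>0]
(C,R,X): not NE [P1→B gives 8>5; P2→P gives 9>4]
(C,R,Y): not NE [P1→D gives 9>7; P3→X gives 8>5]
(C,S,X): not NE [P2→P gives 9>6; P3→Y gives 4>0]
(C,S,Y): not NE [P1→B gives 10>7]
(D,P,X): not NE [P1→B gives 10>9; P2→S gives 8>5; P3→Y gives 9>4]
(D,P,Y): not NE [P1→B gives 9>1; P2→Q gives 6>1]
(D,Q,X): not NE [P1→A gives 9>0; P2→S gives 8>4]
(D,Q,Y): not NE [P1→C gives 9>6]
(D,R,X): not NE [P1→B gives 8>0; P2→S gives 8>4]
(D,R,Y): not NE [P2→Q gives 6>5]
(D,S,X): not NE [P1→C gives 9>7]
(D,S,Y): not NE [P1→B gives 10>2; P2→Q gives 6>4]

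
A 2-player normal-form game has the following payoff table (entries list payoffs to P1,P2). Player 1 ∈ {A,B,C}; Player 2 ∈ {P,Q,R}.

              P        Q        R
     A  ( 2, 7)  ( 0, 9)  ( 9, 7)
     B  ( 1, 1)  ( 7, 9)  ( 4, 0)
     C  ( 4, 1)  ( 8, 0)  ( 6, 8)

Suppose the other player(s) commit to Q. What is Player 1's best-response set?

P1 best: {C}

u_1(A vs Q) = 0
u_1(B vs Q) = 7
u_1(C vs Q) = 8
max payoff 8 at {C}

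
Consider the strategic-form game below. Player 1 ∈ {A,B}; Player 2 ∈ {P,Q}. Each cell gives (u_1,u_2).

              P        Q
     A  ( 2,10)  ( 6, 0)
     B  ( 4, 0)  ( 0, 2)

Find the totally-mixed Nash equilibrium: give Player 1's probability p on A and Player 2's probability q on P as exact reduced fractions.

P1 mixes 1/6 on A; P2 mixes 3/4 on P

P1 indiff ⇒ q·2+(1-q)·6 = q·4+(1-q)·0 ⇒ q(-2) = (1-q)(-6) ⇒ q = 3/4
P2 indiff ⇒ p·10+(1-p)·0 = p·0+(1-p)·2 ⇒ p(10) = (1-p)(2) ⇒ p = 1/6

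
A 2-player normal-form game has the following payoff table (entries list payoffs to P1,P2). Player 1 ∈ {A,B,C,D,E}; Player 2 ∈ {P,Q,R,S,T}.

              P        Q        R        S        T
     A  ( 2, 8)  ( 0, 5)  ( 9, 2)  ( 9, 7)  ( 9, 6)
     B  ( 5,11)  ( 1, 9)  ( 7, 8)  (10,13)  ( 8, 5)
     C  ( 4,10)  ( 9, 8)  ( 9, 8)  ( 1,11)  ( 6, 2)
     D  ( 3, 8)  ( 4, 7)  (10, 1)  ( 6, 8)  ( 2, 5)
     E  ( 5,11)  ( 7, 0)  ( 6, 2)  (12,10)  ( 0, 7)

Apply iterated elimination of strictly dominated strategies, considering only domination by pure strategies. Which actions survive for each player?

P2 drop Q (P beats it: A:8>5 B:11>9 C:10>8 D:8>7 E:11>0)
P2 drop R (P beats it: A:8>2 B:11>8 C:10>8 D:8>1 E:11>2)
P1 drop C (B beats it: P:5>4 S:10>1 T:8>6)
P1 drop D (B beats it: P:5>3 S:10>6 T:8>2)
P2 drop T (P beats it: A:8>6 B:11>5 E:11>7)
P1 drop A (B beats it: P:5>2 S:10>9)
P1→{B,E} P2→{P,S}

Remaining: P1:{B,E} P2:{P,S}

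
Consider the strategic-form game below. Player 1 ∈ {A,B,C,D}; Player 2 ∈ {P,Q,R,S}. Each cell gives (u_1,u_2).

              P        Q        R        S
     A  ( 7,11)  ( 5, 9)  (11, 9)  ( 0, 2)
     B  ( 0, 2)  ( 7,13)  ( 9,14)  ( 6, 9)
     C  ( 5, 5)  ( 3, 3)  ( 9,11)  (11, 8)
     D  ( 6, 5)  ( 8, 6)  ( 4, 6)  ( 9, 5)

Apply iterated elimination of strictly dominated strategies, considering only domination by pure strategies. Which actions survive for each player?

Survivors P1:{A,B,D} P2:{P,Q,R}

P2 drop S (R beats it: A:9>2 B:14>9 C:11>8 D:6>5)
P1 drop C (A beats it: P:7>5 Q:5>3 R:11>9)
P1→{A,B,D} P2→{P,Q,R}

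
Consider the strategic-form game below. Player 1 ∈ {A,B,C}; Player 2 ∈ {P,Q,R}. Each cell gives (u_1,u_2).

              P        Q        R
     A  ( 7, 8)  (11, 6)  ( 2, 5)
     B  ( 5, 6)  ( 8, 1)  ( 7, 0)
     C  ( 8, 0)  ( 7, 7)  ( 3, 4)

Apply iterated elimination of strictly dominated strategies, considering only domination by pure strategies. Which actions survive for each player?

P2 drop R (Q beats it: A:6>5 B:1>0 C:7>4)
P1 drop B (A beats it: P:7>5 Q:11>8)
P1→{A,C} P2→{P,Q}

Survivors P1:{A,C} P2:{P,Q}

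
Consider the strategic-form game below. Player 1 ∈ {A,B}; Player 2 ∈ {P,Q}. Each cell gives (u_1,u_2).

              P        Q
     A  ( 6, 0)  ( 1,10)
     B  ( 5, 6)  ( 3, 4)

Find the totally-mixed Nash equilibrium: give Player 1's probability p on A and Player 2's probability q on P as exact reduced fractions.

P1 indiff ⇒ q·6+(1-q)·1 = q·5+(1-q)·3 ⇒ q(1) = (1-q)(2) ⇒ q = 2/3
P2 indiff ⇒ p·0+(1-p)·6 = p·10+(1-p)·4 ⇒ p(-10) = (1-p)(-2) ⇒ p = 1/6

(p,q) = (1/6, 2/3)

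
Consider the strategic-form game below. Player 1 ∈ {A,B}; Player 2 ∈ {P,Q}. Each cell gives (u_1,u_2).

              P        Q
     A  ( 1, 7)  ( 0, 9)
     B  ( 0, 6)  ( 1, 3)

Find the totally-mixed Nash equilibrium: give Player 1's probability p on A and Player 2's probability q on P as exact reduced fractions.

P1 indiff ⇒ q·1+(1-q)·0 = q·0+(1-q)·1 ⇒ q(1) = (1-q)(1) ⇒ q = 1/2
P2 indiff ⇒ p·7+(1-p)·6 = p·9+(1-p)·3 ⇒ p(-2) = (1-p)(-3) ⇒ p = 3/5

p=3/5, q=1/2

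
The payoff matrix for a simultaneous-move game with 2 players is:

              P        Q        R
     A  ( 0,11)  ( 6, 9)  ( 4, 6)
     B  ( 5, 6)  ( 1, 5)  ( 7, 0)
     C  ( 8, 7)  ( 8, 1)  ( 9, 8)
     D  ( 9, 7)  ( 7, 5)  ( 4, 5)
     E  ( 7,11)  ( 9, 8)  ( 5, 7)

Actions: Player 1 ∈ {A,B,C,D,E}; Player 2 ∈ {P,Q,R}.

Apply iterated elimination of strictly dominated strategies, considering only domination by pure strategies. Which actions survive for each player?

P1 drop A (C beats it: P:8>0 Q:8>6 R:9>4)
P1 drop B (C beats it: P:8>5 Q:8>1 R:9>7)
P2 drop Q (P beats it: C:7>1 D:7>5 E:11>8)
P1 drop E (C beats it: P:8>7 R:9>5)
P1→{C,D} P2→{P,R}

IESDS → P1:{C,D} P2:{P,R}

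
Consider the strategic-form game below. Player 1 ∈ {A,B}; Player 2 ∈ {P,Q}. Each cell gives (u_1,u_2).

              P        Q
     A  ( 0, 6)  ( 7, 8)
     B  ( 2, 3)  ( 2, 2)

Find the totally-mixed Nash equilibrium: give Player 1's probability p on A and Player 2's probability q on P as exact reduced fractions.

(p,q) = (1/3, 5/7)

P1 indiff ⇒ q·0+(1-q)·7 = q·2+(1-q)·2 ⇒ q(-2) = (1-q)(-5) ⇒ q = 5/7
P2 indiff ⇒ p·6+(1-p)·3 = p·8+(1-p)·2 ⇒ p(-2) = (1-p)(-1) ⇒ p = 1/3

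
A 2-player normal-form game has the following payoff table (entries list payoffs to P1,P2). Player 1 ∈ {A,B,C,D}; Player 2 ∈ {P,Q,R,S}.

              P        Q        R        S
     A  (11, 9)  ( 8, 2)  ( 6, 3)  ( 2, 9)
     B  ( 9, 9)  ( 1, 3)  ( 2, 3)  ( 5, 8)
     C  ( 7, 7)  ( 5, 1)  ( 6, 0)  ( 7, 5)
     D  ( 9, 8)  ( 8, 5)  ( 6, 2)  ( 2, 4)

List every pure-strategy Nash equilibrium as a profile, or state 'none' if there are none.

NE set: (A,P)

(A,P): NE
(A,Q): not NE [P2→S gives 9>2]
(A,R): not NE [P2→S gives 9>3]
(A,S): not NE [P1→C gives 7>2]
(B,P): not NE [P1→A gives 11>9]
(B,Q): not NE [P1→D gives 8>1; P2→P gives 9>3]
(B,R): not NE [P1→D gives 6>2; P2→P gives 9>3]
(B,S): not NE [P1→C gives 7>5; P2→P gives 9>8]
(C,P): not NE [P1→A gives 11>7]
(C,Q): not NE [P1→D gives 8>5; P2→P gives 7>1]
(C,R): not NE [P2→P gives 7>0]
(C,S): not NE [P2→P gives 7>5]
(D,P): not NE [P1→A gives 11>9]
(D,Q): not NE [P2→P gives 8>5]
(D,R): not NE [P2→P gives 8>2]
(D,S): not NE [P1→C gives 7>2; P2→P gives 8>4]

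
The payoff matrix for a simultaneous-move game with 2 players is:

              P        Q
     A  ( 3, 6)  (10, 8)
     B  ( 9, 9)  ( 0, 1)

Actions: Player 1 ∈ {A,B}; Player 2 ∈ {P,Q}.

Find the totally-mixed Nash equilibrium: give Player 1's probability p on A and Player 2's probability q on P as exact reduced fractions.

P1 indiff ⇒ q·3+(1-q)·10 = q·9+(1-q)·0 ⇒ q(-6) = (1-q)(-10) ⇒ q = 5/8
P2 indiff ⇒ p·6+(1-p)·9 = p·8+(1-p)·1 ⇒ p(-2) = (1-p)(-8) ⇒ p = 4/5

(p,q) = (4/5, 5/8)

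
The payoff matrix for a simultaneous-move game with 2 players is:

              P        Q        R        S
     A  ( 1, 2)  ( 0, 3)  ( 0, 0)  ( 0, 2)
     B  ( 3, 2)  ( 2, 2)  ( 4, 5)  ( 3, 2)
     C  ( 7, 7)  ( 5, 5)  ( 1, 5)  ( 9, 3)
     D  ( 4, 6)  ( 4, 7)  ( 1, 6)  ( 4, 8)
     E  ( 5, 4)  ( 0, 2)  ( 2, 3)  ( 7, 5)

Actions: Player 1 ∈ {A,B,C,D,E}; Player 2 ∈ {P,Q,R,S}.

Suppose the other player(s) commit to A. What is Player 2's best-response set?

P2 best: {Q}

u_2(P vs A) = 2
u_2(Q vs A) = 3
u_2(R vs A) = 0
u_2(S vs A) = 2
max payoff 3 at {Q}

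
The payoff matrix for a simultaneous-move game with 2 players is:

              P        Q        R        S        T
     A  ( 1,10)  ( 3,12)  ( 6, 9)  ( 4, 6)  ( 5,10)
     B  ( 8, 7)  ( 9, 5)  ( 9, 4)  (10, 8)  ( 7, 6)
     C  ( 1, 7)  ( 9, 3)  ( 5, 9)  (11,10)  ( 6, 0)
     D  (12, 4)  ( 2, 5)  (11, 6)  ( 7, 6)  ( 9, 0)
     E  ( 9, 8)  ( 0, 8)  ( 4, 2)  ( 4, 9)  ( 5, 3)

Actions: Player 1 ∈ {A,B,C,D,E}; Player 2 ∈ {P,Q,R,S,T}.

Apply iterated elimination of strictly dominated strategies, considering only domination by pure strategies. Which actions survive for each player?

Survivors P1:{B,C,D} P2:{R,S}

P1 drop A (B beats it: P:8>1 Q:9>3 R:9>6 S:10>4 T:7>5)
P1 drop E (D beats it: P:12>9 Q:2>0 R:11>4 S:7>4 T:9>5)
P2 drop P (S beats it: B:8>7 C:10>7 D:6>4)
P2 drop Q (S beats it: B:8>5 C:10>3 D:6>5)
P2 drop T (S beats it: B:8>6 C:10>0 D:6>0)
P1→{B,C,D} P2→{R,S}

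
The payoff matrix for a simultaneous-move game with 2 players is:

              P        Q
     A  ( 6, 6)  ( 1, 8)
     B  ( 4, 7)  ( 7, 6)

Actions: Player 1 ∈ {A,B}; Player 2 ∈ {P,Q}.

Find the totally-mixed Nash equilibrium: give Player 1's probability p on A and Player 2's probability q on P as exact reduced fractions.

(p,q) = (1/3, 3/4)

P1 indiff ⇒ q·6+(1-q)·1 = q·4+(1-q)·7 ⇒ q(2) = (1-q)(6) ⇒ q = 3/4
P2 indiff ⇒ p·6+(1-p)·7 = p·8+(1-p)·6 ⇒ p(-2) = (1-p)(-1) ⇒ p = 1/3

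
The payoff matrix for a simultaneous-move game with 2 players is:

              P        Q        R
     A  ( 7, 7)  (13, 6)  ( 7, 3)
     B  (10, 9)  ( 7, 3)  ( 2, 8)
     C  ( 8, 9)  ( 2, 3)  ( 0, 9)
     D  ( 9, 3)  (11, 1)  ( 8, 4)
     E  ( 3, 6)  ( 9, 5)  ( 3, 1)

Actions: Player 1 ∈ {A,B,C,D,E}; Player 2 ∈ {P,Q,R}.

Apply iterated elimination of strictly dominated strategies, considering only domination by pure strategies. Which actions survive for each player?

P1 drop C (B beats it: P:10>8 Q:7>2 R:2>0)
P1 drop E (A beats it: P:7>3 Q:13>9 R:7>3)
P2 drop Q (P beats it: A:7>6 B:9>3 D:3>1)
P1 drop A (D beats it: P:9>7 R:8>7)
P1→{B,D} P2→{P,R}

IESDS → P1:{B,D} P2:{P,R}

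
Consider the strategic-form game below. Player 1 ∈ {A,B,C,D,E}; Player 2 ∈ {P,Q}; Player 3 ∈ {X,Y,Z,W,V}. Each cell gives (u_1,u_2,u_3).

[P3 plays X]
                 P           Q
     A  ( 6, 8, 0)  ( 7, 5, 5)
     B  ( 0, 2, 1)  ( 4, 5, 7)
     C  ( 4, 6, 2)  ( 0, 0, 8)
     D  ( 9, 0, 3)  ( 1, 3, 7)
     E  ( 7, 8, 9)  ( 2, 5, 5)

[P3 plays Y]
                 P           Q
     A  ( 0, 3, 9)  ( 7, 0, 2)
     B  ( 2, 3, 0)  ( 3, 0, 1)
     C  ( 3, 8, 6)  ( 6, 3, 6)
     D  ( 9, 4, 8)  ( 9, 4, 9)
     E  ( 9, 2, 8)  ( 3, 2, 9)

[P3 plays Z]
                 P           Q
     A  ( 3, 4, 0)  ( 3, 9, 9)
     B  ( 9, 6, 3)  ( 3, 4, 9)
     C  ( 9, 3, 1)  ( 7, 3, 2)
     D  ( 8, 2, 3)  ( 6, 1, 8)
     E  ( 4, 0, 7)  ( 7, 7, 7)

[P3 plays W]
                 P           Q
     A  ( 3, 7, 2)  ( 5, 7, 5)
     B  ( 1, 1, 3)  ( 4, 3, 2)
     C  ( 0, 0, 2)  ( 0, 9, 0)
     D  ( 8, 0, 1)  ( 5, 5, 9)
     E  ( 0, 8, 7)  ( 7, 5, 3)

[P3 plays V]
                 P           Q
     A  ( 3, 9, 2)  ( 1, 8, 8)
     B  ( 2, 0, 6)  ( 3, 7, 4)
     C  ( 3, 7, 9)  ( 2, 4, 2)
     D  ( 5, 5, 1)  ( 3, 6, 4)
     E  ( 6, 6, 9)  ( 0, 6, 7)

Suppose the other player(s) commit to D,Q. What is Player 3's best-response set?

BR_3 = {Y,W}

u_3(X vs D,Q) = 7
u_3(Y vs D,Q) = 9
u_3(Z vs D,Q) = 8
u_3(W vs D,Q) = 9
u_3(V vs D,Q) = 4
max payoff 9 at {Y,W}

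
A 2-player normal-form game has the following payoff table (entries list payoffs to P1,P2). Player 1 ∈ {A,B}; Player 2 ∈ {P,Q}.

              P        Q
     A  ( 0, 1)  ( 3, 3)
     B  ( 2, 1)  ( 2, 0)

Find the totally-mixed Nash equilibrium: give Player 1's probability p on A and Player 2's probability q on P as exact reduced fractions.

p=1/3, q=1/3

P1 indiff ⇒ q·0+(1-q)·3 = q·2+(1-q)·2 ⇒ q(-2) = (1-q)(-1) ⇒ q = 1/3
P2 indiff ⇒ p·1+(1-p)·1 = p·3+(1-p)·0 ⇒ p(-2) = (1-p)(-1) ⇒ p = 1/3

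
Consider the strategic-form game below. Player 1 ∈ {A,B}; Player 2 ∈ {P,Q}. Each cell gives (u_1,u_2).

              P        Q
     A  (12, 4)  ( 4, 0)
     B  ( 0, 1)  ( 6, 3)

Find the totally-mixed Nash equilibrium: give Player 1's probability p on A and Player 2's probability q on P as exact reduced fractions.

P1 indiff ⇒ q·12+(1-q)·4 = q·0+(1-q)·6 ⇒ q(12) = (1-q)(2) ⇒ q = 1/7
P2 indiff ⇒ p·4+(1-p)·1 = p·0+(1-p)·3 ⇒ p(4) = (1-p)(2) ⇒ p = 1/3

P1 mixes 1/3 on A; P2 mixes 1/7 on P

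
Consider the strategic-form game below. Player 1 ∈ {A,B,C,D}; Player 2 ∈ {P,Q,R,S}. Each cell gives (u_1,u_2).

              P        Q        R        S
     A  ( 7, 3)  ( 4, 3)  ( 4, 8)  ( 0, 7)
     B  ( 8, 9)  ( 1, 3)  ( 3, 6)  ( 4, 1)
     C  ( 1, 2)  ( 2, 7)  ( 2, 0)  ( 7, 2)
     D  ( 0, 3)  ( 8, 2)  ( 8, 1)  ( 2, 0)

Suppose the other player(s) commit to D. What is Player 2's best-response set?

u_2(P vs D) = 3
u_2(Q vs D) = 2
u_2(R vs D) = 1
u_2(S vs D) = 0
max payoff 3 at {P}

BR_2 = {P}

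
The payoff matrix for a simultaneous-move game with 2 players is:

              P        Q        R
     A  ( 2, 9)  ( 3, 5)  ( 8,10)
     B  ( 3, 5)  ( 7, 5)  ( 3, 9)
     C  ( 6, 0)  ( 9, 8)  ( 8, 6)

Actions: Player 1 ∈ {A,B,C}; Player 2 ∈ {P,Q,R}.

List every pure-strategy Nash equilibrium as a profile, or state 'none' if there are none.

(A,P): not NE [P1→C gives 6>2; P2→R gives 10>9]
(A,Q): not NE [P1→C gives 9>3; P2→R gives 10>5]
(A,R): NE
(B,P): not NE [P1→C gives 6>3; P2→R gives 9>5]
(B,Q): not NE [P1→C gives 9>7; P2→R gives 9>5]
(B,R): not NE [P1→C gives 8>3]
(C,P): not NE [P2→Q gives 8>0]
(C,Q): NE
(C,R): not NE [P2→Q gives 8>6]

NE set: (A,R), (C,Q)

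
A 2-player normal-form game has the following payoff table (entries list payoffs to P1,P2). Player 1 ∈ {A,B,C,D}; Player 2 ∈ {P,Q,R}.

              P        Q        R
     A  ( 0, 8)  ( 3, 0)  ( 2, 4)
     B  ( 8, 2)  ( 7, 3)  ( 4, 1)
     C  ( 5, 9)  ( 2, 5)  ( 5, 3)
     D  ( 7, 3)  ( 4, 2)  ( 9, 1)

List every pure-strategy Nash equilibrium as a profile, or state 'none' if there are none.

Nash profiles: (B,Q)

(A,P): not NE [P1→B gives 8>0]
(A,Q): not NE [P1→B gives 7>3; P2→P gives 8>0]
(A,R): not NE [P1→D gives 9>2; P2→P gives 8>4]
(B,P): not NE [P2→Q gives 3>2]
(B,Q): NE
(B,R): not NE [P1→D gives 9>4; P2→Q gives 3>1]
(C,P): not NE [P1→B gives 8>5]
(C,Q): not NE [P1→B gives 7>2; P2→P gives 9>5]
(C,R): not NE [P1→D gives 9>5; P2→P gives 9>3]
(D,P): not NE [P1→B gives 8>7]
(D,Q): not NE [P1→B gives 7>4; P2→P gives 3>2]
(D,R): not NE [P2→P gives 3>1]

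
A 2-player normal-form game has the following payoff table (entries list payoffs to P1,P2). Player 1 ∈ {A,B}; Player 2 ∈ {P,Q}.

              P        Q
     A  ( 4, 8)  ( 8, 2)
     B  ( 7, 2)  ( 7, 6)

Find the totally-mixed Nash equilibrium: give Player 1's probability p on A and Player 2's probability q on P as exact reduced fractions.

P1 mixes 2/5 on A; P2 mixes 1/4 on P

P1 indiff ⇒ q·4+(1-q)·8 = q·7+(1-q)·7 ⇒ q(-3) = (1-q)(-1) ⇒ q = 1/4
P2 indiff ⇒ p·8+(1-p)·2 = p·2+(1-p)·6 ⇒ p(6) = (1-p)(4) ⇒ p = 2/5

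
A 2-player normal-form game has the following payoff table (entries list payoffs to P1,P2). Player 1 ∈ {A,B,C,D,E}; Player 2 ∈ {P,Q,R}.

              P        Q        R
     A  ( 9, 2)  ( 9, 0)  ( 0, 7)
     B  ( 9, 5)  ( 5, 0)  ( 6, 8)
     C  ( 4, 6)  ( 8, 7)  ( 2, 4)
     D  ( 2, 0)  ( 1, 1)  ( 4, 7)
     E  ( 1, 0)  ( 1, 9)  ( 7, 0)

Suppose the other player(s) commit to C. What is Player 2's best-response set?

P2 best: {Q}

u_2(P vs C) = 6
u_2(Q vs C) = 7
u_2(R vs C) = 4
max payoff 7 at {Q}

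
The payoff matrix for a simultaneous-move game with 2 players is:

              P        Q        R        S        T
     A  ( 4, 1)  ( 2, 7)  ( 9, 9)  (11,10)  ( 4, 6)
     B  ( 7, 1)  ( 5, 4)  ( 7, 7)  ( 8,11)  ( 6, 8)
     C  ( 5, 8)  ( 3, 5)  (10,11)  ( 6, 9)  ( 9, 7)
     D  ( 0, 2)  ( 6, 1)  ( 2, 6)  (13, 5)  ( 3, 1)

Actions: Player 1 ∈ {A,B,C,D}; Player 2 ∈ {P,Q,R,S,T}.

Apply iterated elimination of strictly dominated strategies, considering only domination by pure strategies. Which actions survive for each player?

P2 drop P (R beats it: A:9>1 B:7>1 C:11>8 D:6>2)
P2 drop Q (R beats it: A:9>7 B:7>4 C:11>5 D:6>1)
P2 drop T (S beats it: A:10>6 B:11>8 C:9>7 D:5>1)
P1 drop B (A beats it: R:9>7 S:11>8)
P1→{A,C,D} P2→{R,S}

IESDS → P1:{A,C,D} P2:{R,S}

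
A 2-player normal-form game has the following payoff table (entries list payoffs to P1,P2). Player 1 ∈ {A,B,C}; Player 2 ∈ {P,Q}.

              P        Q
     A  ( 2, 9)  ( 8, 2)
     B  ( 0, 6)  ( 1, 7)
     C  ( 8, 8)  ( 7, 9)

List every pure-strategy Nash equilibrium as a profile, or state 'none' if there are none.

(A,P): not NE [P1→C gives 8>2]
(A,Q): not NE [P2→P gives 9>2]
(B,P): not NE [P1→C gives 8>0; P2→Q gives 7>6]
(B,Q): not NE [P1→A gives 8>1]
(C,P): not NE [P2→Q gives 9>8]
(C,Q): not NE [P1→A gives 8>7]

Equilibria: none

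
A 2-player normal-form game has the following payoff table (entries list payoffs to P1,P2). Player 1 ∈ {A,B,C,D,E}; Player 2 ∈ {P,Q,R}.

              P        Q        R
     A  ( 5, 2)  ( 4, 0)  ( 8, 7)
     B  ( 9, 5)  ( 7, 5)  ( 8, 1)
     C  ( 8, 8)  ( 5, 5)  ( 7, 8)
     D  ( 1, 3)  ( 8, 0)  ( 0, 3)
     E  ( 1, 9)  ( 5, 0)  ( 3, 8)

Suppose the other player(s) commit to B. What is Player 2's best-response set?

u_2(P vs B) = 5
u_2(Q vs B) = 5
u_2(R vs B) = 1
max payoff 5 at {P,Q}

P2 best: {P,Q}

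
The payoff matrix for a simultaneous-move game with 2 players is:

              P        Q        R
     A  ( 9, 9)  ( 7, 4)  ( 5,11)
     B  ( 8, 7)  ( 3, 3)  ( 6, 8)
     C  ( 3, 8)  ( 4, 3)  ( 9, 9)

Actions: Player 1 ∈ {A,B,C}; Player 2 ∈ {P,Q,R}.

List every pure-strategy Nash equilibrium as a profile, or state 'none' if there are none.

Nash profiles: (C,R)

(A,P): not NE [P2→R gives 11>9]
(A,Q): not NE [P2→R gives 11>4]
(A,R): not NE [P1→C gives 9>5]
(B,P): not NE [P1→A gives 9>8; P2→R gives 8>7]
(B,Q): not NE [P1→A gives 7>3; P2→R gives 8>3]
(B,R): not NE [P1→C gives 9>6]
(C,P): not NE [P1→A gives 9>3; P2→R gives 9>8]
(C,Q): not NE [P1→A gives 7>4; P2→R gives 9>3]
(C,R): NE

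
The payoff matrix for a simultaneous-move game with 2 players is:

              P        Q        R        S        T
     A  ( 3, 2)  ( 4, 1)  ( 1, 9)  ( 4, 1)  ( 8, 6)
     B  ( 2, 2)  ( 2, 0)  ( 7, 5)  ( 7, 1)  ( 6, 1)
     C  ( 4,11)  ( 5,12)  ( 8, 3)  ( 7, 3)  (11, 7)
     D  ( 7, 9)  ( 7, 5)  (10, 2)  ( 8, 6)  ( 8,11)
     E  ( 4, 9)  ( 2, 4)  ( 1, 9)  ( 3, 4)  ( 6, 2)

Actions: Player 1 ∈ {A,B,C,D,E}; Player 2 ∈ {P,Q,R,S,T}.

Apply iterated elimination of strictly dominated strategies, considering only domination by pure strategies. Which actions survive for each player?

P1 drop A (C beats it: P:4>3 Q:5>4 R:8>1 S:7>4 T:11>8)
P1 drop B (D beats it: P:7>2 Q:7>2 R:10>7 S:8>7 T:8>6)
P1 drop E (D beats it: P:7>4 Q:7>2 R:10>1 S:8>3 T:8>6)
P2 drop R (P beats it: C:11>3 D:9>2)
P2 drop S (P beats it: C:11>3 D:9>6)
P1→{C,D} P2→{P,Q,T}

Remaining: P1:{C,D} P2:{P,Q,T}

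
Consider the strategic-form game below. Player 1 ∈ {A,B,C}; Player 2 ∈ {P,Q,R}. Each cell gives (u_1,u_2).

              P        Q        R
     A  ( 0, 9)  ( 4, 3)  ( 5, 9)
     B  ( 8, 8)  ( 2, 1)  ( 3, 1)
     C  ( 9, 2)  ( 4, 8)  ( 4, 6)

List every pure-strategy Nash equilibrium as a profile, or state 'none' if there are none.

(A,P): not NE [P1→C gives 9>0]
(A,Q): not NE [P2→R gives 9>3]
(A,R): NE
(B,P): not NE [P1→C gives 9>8]
(B,Q): not NE [P1→C gives 4>2; P2→P gives 8>1]
(B,R): not NE [P1→A gives 5>3; P2→P gives 8>1]
(C,P): not NE [P2→Q gives 8>2]
(C,Q): NE
(C,R): not NE [P1→A gives 5>4; P2→Q gives 8>6]

NE set: (A,R), (C,Q)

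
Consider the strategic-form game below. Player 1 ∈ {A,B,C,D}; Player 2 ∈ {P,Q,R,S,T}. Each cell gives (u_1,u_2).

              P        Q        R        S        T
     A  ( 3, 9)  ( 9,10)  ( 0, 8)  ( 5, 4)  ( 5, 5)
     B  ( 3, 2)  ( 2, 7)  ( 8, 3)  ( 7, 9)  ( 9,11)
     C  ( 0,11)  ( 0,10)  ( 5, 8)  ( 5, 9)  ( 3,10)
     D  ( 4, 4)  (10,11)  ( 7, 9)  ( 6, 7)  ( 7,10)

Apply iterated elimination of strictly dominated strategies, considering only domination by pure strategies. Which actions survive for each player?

Survivors P1:{B,D} P2:{Q,T}

P1 drop A (D beats it: P:4>3 Q:10>9 R:7>0 S:6>5 T:7>5)
P1 drop C (B beats it: P:3>0 Q:2>0 R:8>5 S:7>5 T:9>3)
P2 drop P (Q beats it: B:7>2 D:11>4)
P2 drop R (Q beats it: B:7>3 D:11>9)
P2 drop S (T beats it: B:11>9 D:10>7)
P1→{B,D} P2→{Q,T}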